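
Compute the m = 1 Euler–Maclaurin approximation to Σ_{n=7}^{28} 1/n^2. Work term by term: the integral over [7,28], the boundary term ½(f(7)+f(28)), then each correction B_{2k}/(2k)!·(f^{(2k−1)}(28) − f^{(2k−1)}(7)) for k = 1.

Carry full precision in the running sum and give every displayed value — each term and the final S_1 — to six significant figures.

S_1 ≈ 0.118463

The integral term ∫_7^28 1/x^2 dx = 0.107143.
½[f(7) + f(28)] = ½[0.0204082 + 0.00127551] = 0.0108418.
Running total after boundary: 0.117985.
k=1: B_{2}/(2)! × [f^{(1)}(28) − f^{(1)}(7)] = 1/12 × (-9.11079e-05 − (-0.00583090)) = 0.000478316.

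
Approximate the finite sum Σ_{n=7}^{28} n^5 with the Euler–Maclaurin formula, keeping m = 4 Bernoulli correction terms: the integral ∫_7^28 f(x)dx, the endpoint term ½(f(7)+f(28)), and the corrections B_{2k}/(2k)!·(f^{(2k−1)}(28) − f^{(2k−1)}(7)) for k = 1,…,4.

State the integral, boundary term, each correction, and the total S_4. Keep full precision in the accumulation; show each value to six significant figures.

∫_7^28 x^5 dx evaluates to 8.02954e+07.
Endpoint term: (f(7) + f(28))/2 = (16807.0 + 1.72104e+07)/2 = 8.61359e+06.
Running total after boundary: 8.89090e+07.
k=1: B_{2}/(2)! × [f^{(1)}(28) − f^{(1)}(7)] = 1/12 × (3.07328e+06 − 12005.0) = 255106.
After k=1: 8.91641e+07.
k=2: B_{4}/(4)! × [f^{(3)}(28) − f^{(3)}(7)] = −1/720 × (47040.0 − 2940.00) = -61.2500.
After k=2: 8.91641e+07.
k=3: B_{6}/(6)! × [f^{(5)}(28) − f^{(5)}(7)] = 1/30240 × (120.000 − 120.000) = 0.00000.
After k=3: 8.91641e+07.
k=4: B_{8}/(8)! × [f^{(7)}(28) − f^{(7)}(7)] = −1/1209600 × (0.00000 − 0.00000) = 0.00000.

S_4 ≈ 8.91641e+07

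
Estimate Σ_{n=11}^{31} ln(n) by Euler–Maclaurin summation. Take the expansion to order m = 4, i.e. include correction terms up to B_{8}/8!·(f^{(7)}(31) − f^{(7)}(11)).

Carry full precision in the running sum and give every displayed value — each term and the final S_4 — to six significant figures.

S_4 ≈ 62.9878

∫_11^31 ln(x) dx evaluates to 60.0768.
½[f(11) + f(31)] = ½[2.39790 + 3.43399] = 2.91594.
So far: 62.9927.
Order-1 term: 1/12 · (0.0322581 − 0.0909091) = -0.00488759.
After k=1: 62.9878.
Order-2 term: −1/720 · (6.71344e-05 − 0.00150263) = 1.99374e-06.
After k=2: 62.9878.
Order-3 term: 1/30240 · (8.38306e-07 − 0.000149021) = -4.90023e-09.
After k=3: 62.9878.
Order-4 term: −1/1209600 · (2.61698e-08 − 3.69474e-05) = 3.05235e-11.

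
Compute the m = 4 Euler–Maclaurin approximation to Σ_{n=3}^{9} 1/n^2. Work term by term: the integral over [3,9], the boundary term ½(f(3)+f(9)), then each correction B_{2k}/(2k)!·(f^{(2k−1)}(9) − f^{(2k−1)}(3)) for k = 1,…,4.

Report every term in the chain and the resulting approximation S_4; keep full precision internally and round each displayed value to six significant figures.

Integral: ∫_3^9 1/x^2 dx = 0.222222.
Endpoint term: (f(3) + f(9))/2 = (0.111111 + 0.0123457)/2 = 0.0617284.
So far: 0.283951.
k=1: B_{2}/(2)! × [f^{(1)}(9) − f^{(1)}(3)] = 1/12 × (-0.00274348 − (-0.0740741)) = 0.00594422.
Running total after k=1: 0.289895.
k=2: B_{4}/(4)! × [f^{(3)}(9) − f^{(3)}(3)] = −1/720 × (-0.000406442 − (-0.0987654)) = -0.000136610.
Running total after k=2: 0.289758.
k=3: B_{6}/(6)! × [f^{(5)}(9) − f^{(5)}(3)] = 1/30240 × (-0.000150534 − (-0.329218)) = 1.08819e-05.
Running total after k=3: 0.289769.
k=4: B_{8}/(8)! × [f^{(7)}(9) − f^{(7)}(3)] = −1/1209600 × (-0.000104073 − (-2.04847)) = -1.69342e-06.

S_4 ≈ 0.289767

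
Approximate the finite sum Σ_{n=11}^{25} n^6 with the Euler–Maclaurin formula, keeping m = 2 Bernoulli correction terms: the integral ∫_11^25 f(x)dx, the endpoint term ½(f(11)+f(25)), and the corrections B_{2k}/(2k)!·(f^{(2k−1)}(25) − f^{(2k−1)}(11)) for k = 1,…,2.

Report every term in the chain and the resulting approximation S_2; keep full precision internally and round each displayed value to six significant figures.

S_2 ≈ 9.96903e+08

The integral term ∫_11^25 x^6 dx = 8.69147e+08.
Endpoint term: (f(11) + f(25))/2 = (1.77156e+06 + 2.44141e+08)/2 = 1.22956e+08.
So far: 9.92103e+08.
Correction k=1: B_{2}/2! · (f^{(1)}(25) − f^{(1)}(11)) = 1/12 · (5.85938e+07 − 966306) = 4.80229e+06.
Running total after k=1: 9.96905e+08.
Correction k=2: B_{4}/4! · (f^{(3)}(25) − f^{(3)}(11)) = −1/720 · (1.87500e+06 − 159720) = -2382.33.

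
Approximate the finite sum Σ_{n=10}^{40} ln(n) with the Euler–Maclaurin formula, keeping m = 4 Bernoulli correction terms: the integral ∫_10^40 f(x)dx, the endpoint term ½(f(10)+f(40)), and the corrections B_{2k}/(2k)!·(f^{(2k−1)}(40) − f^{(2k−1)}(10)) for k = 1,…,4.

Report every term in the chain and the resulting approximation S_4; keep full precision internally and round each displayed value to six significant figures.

S_4 ≈ 97.5188

Integral: ∫_10^40 ln(x) dx = 94.5293.
½[f(10) + f(40)] = ½[2.30259 + 3.68888] = 2.99573.
Integral + boundary = 97.5251.
k=1: B_{2}/(2)! × [f^{(1)}(40) − f^{(1)}(10)] = 1/12 × (0.0250000 − 0.100000) = -0.00625000.
Partial sum through k=1: 97.5188.
k=2: B_{4}/(4)! × [f^{(3)}(40) − f^{(3)}(10)] = −1/720 × (3.12500e-05 − 0.00200000) = 2.73437e-06.
Partial sum through k=2: 97.5188.
k=3: B_{6}/(6)! × [f^{(5)}(40) − f^{(5)}(10)] = 1/30240 × (2.34375e-07 − 0.000240000) = -7.92876e-09.
Partial sum through k=3: 97.5188.
k=4: B_{8}/(8)! × [f^{(7)}(40) − f^{(7)}(10)] = −1/1209600 × (4.39453e-09 − 7.20000e-05) = 5.95202e-11.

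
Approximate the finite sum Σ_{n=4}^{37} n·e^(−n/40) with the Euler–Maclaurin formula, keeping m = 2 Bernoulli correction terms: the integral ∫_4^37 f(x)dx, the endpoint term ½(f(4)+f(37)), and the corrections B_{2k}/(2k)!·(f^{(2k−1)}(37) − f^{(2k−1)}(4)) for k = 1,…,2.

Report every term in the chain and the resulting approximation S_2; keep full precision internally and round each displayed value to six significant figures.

∫_4^37 x·e^(−x/40) dx evaluates to 371.197.
Boundary: ½(f(4) + f(37)) = ½(3.61935 + 14.6717) = 9.14551.
So far: 380.343.
Order-1 term: 1/12 · (0.0297399 − 0.814354) = -0.0653845.
After k=1: 380.277.
Order-2 term: −1/720 · (0.000514252 − 0.00164002) = 1.56356e-06.

S_2 ≈ 380.277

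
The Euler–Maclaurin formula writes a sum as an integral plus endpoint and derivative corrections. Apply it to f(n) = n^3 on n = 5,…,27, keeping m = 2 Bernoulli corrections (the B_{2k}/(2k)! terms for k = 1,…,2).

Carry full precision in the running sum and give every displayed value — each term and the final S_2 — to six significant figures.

S_2 ≈ 142784

∫_5^27 x^3 dx evaluates to 132704.
Boundary: ½(f(5) + f(27)) = ½(125.000 + 19683.0) = 9904.00.
Running total after boundary: 142608.
Correction k=1: B_{2}/2! · (f^{(1)}(27) − f^{(1)}(5)) = 1/12 · (2187.00 − 75.0000) = 176.000.
After k=1: 142784.
Correction k=2: B_{4}/4! · (f^{(3)}(27) − f^{(3)}(5)) = −1/720 · (6.00000 − 6.00000) = 0.00000.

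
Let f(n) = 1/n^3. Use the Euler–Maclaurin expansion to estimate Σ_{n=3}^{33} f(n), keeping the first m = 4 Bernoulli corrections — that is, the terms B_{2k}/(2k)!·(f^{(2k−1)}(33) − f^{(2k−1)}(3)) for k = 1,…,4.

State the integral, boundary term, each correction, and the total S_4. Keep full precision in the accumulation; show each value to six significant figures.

S_4 ≈ 0.0766109

Integral: ∫_3^33 1/x^3 dx = 0.0550964.
½[f(3) + f(33)] = ½[0.0370370 + 2.78265e-05] = 0.0185324.
Running total after boundary: 0.0736289.
Order-1 term: 1/12 · (-2.52968e-06 − (-0.0370370)) = 0.00308621.
Partial sum through k=1: 0.0767151.
Order-2 term: −1/720 · (-4.64588e-08 − (-0.0823045)) = -0.000114312.
Partial sum through k=2: 0.0766007.
Order-3 term: 1/30240 · (-1.79180e-09 − (-0.384088)) = 1.27013e-05.
Partial sum through k=3: 0.0766134.
Order-4 term: −1/1209600 · (-1.18466e-10 − (-3.07270)) = -2.54026e-06.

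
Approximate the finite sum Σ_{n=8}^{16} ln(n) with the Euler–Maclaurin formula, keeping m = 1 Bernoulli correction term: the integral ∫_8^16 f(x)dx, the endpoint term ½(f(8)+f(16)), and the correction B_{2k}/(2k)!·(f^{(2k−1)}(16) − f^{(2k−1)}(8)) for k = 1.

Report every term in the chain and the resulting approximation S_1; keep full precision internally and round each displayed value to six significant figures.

S_1 ≈ 22.1467

The integral term ∫_8^16 ln(x) dx = 19.7259.
Endpoint term: (f(8) + f(16))/2 = (2.07944 + 2.77259)/2 = 2.42602.
Integral + boundary = 22.1519.
k=1: B_{2}/(2)! × [f^{(1)}(16) − f^{(1)}(8)] = 1/12 × (0.0625000 − 0.125000) = -0.00520833.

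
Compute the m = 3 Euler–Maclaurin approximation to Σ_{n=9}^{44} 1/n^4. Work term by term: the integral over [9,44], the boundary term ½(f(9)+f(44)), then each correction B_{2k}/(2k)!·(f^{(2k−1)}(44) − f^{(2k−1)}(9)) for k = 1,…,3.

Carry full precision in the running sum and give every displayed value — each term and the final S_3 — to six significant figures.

The integral term ∫_9^44 1/x^4 dx = 0.000453334.
Endpoint term: (f(9) + f(44))/2 = (0.000152416 + 2.66802e-07)/2 = 7.63413e-05.
So far: 0.000529676.
k=1: B_{2}/(2)! × [f^{(1)}(44) − f^{(1)}(9)] = 1/12 × (-2.42547e-08 − (-6.77404e-05)) = 5.64301e-06.
After k=1: 0.000535319.
k=2: B_{4}/(4)! × [f^{(3)}(44) − f^{(3)}(9)] = −1/720 × (-3.75848e-10 − (-2.50890e-05)) = -3.48453e-08.
After k=2: 0.000535284.
k=3: B_{6}/(6)! × [f^{(5)}(44) − f^{(5)}(9)] = 1/30240 × (-1.08716e-11 − (-1.73455e-05)) = 5.73594e-10.

S_3 ≈ 0.000535284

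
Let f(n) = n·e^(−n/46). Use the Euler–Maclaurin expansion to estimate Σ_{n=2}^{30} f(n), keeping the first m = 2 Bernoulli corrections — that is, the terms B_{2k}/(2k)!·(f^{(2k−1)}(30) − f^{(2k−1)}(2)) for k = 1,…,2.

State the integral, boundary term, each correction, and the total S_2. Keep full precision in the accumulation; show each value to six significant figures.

S_2 ≈ 301.658

The integral term ∫_2^30 x·e^(−x/46) dx = 292.948.
Boundary: ½(f(2) + f(30)) = ½(1.91491 + 15.6274) = 8.77114.
Integral + boundary = 301.719.
Order-1 term: 1/12 · (0.181187 − 0.915825) = -0.0612198.
Partial sum through k=1: 301.658.
Order-2 term: −1/720 · (0.000577983 − 0.00133777) = 1.05527e-06.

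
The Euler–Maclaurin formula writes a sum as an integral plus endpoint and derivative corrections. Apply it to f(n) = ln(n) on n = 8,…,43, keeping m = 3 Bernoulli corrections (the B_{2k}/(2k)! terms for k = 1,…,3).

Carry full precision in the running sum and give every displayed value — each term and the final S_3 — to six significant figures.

S_3 ≈ 113.008

Integral: ∫_8^43 ln(x) dx = 110.096.
Endpoint term: (f(8) + f(43))/2 = (2.07944 + 3.76120)/2 = 2.92032.
So far: 113.016.
k=1: B_{2}/(2)! × [f^{(1)}(43) − f^{(1)}(8)] = 1/12 × (0.0232558 − 0.125000) = -0.00847868.
Partial sum through k=1: 113.008.
k=2: B_{4}/(4)! × [f^{(3)}(43) − f^{(3)}(8)] = −1/720 × (2.51550e-05 − 0.00390625) = 5.39041e-06.
Partial sum through k=2: 113.008.
k=3: B_{6}/(6)! × [f^{(5)}(43) − f^{(5)}(8)] = 1/30240 × (1.63256e-07 − 0.000732422) = -2.42149e-08.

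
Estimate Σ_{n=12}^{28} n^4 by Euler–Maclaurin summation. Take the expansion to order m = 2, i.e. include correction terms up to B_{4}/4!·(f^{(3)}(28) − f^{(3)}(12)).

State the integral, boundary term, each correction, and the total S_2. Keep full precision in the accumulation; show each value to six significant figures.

Integral: ∫_12^28 x^4 dx = 3.39231e+06.
Endpoint term: (f(12) + f(28))/2 = (20736.0 + 614656)/2 = 317696.
So far: 3.71000e+06.
k=1: B_{2}/(2)! × [f^{(1)}(28) − f^{(1)}(12)] = 1/12 × (87808.0 − 6912.00) = 6741.33.
Running total after k=1: 3.71674e+06.
k=2: B_{4}/(4)! × [f^{(3)}(28) − f^{(3)}(12)] = −1/720 × (672.000 − 288.000) = -0.533333.

S_2 ≈ 3.71674e+06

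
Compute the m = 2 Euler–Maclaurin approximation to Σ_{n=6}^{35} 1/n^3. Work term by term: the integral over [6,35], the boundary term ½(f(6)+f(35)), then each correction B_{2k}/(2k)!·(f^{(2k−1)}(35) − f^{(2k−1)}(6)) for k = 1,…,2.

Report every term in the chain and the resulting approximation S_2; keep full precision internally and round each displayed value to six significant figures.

S_2 ≈ 0.0159982

∫_6^35 1/x^3 dx evaluates to 0.0134807.
½[f(6) + f(35)] = ½[0.00462963 + 2.33236e-05] = 0.00232648.
Running total after boundary: 0.0158072.
Order-1 term: 1/12 · (-1.99917e-06 − (-0.00231481)) = 0.000192735.
Running total after k=1: 0.0159999.
Order-2 term: −1/720 · (-3.26395e-08 − (-0.00128601)) = -1.78608e-06.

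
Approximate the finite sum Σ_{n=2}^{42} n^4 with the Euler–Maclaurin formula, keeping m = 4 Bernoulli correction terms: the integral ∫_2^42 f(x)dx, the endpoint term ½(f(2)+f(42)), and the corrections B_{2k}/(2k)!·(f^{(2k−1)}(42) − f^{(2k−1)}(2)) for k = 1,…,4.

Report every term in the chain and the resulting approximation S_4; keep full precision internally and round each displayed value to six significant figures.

∫_2^42 x^4 dx evaluates to 2.61382e+07.
Endpoint term: (f(2) + f(42))/2 = (16.0000 + 3.11170e+06)/2 = 1.55586e+06.
Running total after boundary: 2.76941e+07.
k=1: B_{2}/(2)! × [f^{(1)}(42) − f^{(1)}(2)] = 1/12 × (296352 − 32.0000) = 24693.3.
Running total after k=1: 2.77188e+07.
k=2: B_{4}/(4)! × [f^{(3)}(42) − f^{(3)}(2)] = −1/720 × (1008.00 − 48.0000) = -1.33333.
Running total after k=2: 2.77188e+07.
k=3: B_{6}/(6)! × [f^{(5)}(42) − f^{(5)}(2)] = 1/30240 × (0.00000 − 0.00000) = 0.00000.
Running total after k=3: 2.77188e+07.
k=4: B_{8}/(8)! × [f^{(7)}(42) − f^{(7)}(2)] = −1/1209600 × (0.00000 − 0.00000) = 0.00000.

S_4 ≈ 2.77188e+07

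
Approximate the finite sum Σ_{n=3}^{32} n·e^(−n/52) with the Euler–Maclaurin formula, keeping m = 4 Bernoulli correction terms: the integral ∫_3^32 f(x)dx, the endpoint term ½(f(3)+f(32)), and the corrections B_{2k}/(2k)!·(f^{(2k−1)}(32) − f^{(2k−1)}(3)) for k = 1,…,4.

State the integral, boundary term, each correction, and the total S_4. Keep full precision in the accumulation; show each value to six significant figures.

S_4 ≈ 349.064

∫_3^32 x·e^(−x/52) dx evaluates to 339.058.
½[f(3) + f(32)] = ½[2.83182 + 17.2939] = 10.0628.
So far: 349.121.
k=1: B_{2}/(2)! × [f^{(1)}(32) − f^{(1)}(3)] = 1/12 × (0.207859 − 0.889482) = -0.0568020.
Partial sum through k=1: 349.064.
k=2: B_{4}/(4)! × [f^{(3)}(32) − f^{(3)}(3)] = −1/720 × (0.000476599 − 0.00102713) = 7.64628e-07.
Partial sum through k=2: 349.064.
k=3: B_{6}/(6)! × [f^{(5)}(32) − f^{(5)}(3)] = 1/30240 × (3.24086e-07 − 6.38059e-07) = -1.03827e-11.
Partial sum through k=3: 349.064.
k=4: B_{8}/(8)! × [f^{(7)}(32) − f^{(7)}(3)] = −1/1209600 × (1.74525e-10 − 3.31458e-10) = 1.29740e-16.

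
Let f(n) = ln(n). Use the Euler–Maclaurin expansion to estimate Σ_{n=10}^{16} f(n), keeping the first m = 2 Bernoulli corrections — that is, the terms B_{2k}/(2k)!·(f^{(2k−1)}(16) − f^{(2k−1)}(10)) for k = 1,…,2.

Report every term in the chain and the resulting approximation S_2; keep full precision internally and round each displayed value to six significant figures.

S_2 ≈ 17.8700

Integral: ∫_10^16 ln(x) dx = 15.3356.
Boundary: ½(f(10) + f(16)) = ½(2.30259 + 2.77259) = 2.53759.
Running total after boundary: 17.8732.
Correction k=1: B_{2}/2! · (f^{(1)}(16) − f^{(1)}(10)) = 1/12 · (0.0625000 − 0.100000) = -0.00312500.
After k=1: 17.8700.
Correction k=2: B_{4}/4! · (f^{(3)}(16) − f^{(3)}(10)) = −1/720 · (0.000488281 − 0.00200000) = 2.09961e-06.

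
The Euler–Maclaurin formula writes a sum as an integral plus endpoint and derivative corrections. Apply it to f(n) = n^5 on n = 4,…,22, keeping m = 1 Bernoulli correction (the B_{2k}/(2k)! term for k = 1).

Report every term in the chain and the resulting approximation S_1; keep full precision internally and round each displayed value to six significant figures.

The integral term ∫_4^22 x^5 dx = 1.88960e+07.
½[f(4) + f(22)] = ½[1024.00 + 5.15363e+06] = 2.57733e+06.
Integral + boundary = 2.14733e+07.
Correction k=1: B_{2}/2! · (f^{(1)}(22) − f^{(1)}(4)) = 1/12 · (1.17128e+06 − 1280.00) = 97500.0.

S_1 ≈ 2.15708e+07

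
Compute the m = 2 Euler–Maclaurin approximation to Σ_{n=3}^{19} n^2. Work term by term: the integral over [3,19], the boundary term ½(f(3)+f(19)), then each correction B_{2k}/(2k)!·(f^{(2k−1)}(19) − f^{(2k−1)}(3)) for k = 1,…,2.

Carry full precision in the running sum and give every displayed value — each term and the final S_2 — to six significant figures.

S_2 ≈ 2465.00

The integral term ∫_3^19 x^2 dx = 2277.33.
½[f(3) + f(19)] = ½[9.00000 + 361.000] = 185.000.
Integral + boundary = 2462.33.
Order-1 term: 1/12 · (38.0000 − 6.00000) = 2.66667.
After k=1: 2465.00.
Order-2 term: −1/720 · (0.00000 − 0.00000) = 0.00000.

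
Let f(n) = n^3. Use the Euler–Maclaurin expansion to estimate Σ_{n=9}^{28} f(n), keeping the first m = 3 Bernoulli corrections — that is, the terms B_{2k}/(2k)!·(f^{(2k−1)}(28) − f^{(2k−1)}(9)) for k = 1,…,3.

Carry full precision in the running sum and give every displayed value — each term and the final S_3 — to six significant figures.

Integral: ∫_9^28 x^3 dx = 152024.
Endpoint term: (f(9) + f(28))/2 = (729.000 + 21952.0)/2 = 11340.5.
So far: 163364.
Order-1 term: 1/12 · (2352.00 − 243.000) = 175.750.
Partial sum through k=1: 163540.
Order-2 term: −1/720 · (6.00000 − 6.00000) = 0.00000.
Partial sum through k=2: 163540.
Order-3 term: 1/30240 · (0.00000 − 0.00000) = 0.00000.

S_3 ≈ 163540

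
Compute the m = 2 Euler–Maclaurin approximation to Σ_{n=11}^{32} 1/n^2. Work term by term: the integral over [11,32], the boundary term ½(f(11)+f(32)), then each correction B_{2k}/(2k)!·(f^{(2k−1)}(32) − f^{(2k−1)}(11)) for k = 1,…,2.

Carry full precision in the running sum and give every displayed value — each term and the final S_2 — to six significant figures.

The integral term ∫_11^32 1/x^2 dx = 0.0596591.
Boundary: ½(f(11) + f(32)) = ½(0.00826446 + 0.000976562) = 0.00462051.
Integral + boundary = 0.0642796.
Correction k=1: B_{2}/2! · (f^{(1)}(32) − f^{(1)}(11)) = 1/12 · (-6.10352e-05 − (-0.00150263)) = 0.000120133.
After k=1: 0.0643997.
Correction k=2: B_{4}/4! · (f^{(3)}(32) − f^{(3)}(11)) = −1/720 · (-7.15256e-07 − (-0.000149021)) = -2.05980e-07.

S_2 ≈ 0.0643995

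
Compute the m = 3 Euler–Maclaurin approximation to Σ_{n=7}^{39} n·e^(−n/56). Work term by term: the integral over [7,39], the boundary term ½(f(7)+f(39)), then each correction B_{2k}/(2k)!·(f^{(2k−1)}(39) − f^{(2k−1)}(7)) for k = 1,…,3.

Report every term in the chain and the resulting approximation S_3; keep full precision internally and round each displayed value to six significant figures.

S_3 ≈ 474.918

∫_7^39 x·e^(−x/56) dx evaluates to 462.163.
½[f(7) + f(39)] = ½[6.17748 + 19.4361] = 12.8068.
Running total after boundary: 474.970.
k=1: B_{2}/(2)! × [f^{(1)}(39) − f^{(1)}(7)] = 1/12 × (0.151288 − 0.772185) = -0.0517414.
After k=1: 474.918.
k=2: B_{4}/(4)! × [f^{(3)}(39) − f^{(3)}(7)] = −1/720 × (0.000366075 − 0.000809049) = 6.15242e-07.
After k=2: 474.918.
k=3: B_{6}/(6)! × [f^{(5)}(39) − f^{(5)}(7)] = 1/30240 × (2.18083e-07 − 4.37457e-07) = -7.25444e-12.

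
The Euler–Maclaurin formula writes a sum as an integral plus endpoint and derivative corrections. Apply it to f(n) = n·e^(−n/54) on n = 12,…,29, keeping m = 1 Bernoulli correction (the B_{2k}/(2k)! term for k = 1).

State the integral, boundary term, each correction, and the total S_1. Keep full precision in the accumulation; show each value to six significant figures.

∫_12^29 x·e^(−x/54) dx evaluates to 234.200.
½[f(12) + f(29)] = ½[9.60885 + 16.9498] = 13.2793.
So far: 247.479.
Order-1 term: 1/12 · (0.270591 − 0.622796) = -0.0293504.

S_1 ≈ 247.450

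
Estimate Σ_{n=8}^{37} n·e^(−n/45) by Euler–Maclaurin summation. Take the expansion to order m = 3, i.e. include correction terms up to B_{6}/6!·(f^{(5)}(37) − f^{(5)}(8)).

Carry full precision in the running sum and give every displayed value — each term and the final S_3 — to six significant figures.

S_3 ≈ 386.394

Integral: ∫_8^37 x·e^(−x/45) dx = 374.966.
Boundary: ½(f(8) + f(37)) = ½(6.69703 + 16.2598) = 11.4784.
So far: 386.444.
Correction k=1: B_{2}/2! · (f^{(1)}(37) − f^{(1)}(8)) = 1/12 · (0.0781252 − 0.688306) = -0.0508484.
After k=1: 386.394.
Correction k=2: B_{4}/4! · (f^{(3)}(37) − f^{(3)}(8)) = −1/720 · (0.000472609 − 0.00116670) = 9.64012e-07.
After k=2: 386.394.
Correction k=3: B_{6}/6! · (f^{(5)}(37) − f^{(5)}(8)) = 1/30240 · (4.47722e-07 − 9.84440e-07) = -1.77486e-11.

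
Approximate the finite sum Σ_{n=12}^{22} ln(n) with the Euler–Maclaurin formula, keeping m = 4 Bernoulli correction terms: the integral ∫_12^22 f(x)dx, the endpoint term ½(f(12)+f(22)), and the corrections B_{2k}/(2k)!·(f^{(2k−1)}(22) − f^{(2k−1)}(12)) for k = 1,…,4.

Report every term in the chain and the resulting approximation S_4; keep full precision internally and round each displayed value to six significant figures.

S_4 ≈ 30.9689

The integral term ∫_12^22 ln(x) dx = 28.1841.
½[f(12) + f(22)] = ½[2.48491 + 3.09104] = 2.78797.
Integral + boundary = 30.9720.
k=1: B_{2}/(2)! × [f^{(1)}(22) − f^{(1)}(12)] = 1/12 × (0.0454545 − 0.0833333) = -0.00315657.
Partial sum through k=1: 30.9689.
k=2: B_{4}/(4)! × [f^{(3)}(22) − f^{(3)}(12)] = −1/720 × (0.000187829 − 0.00115741) = 1.34664e-06.
Partial sum through k=2: 30.9689.
k=3: B_{6}/(6)! × [f^{(5)}(22) − f^{(5)}(12)] = 1/30240 × (4.65691e-06 − 9.64506e-05) = -3.03551e-09.
Partial sum through k=3: 30.9689.
k=4: B_{8}/(8)! × [f^{(7)}(22) − f^{(7)}(12)] = −1/1209600 × (2.88651e-07 − 2.00939e-05) = 1.63734e-11.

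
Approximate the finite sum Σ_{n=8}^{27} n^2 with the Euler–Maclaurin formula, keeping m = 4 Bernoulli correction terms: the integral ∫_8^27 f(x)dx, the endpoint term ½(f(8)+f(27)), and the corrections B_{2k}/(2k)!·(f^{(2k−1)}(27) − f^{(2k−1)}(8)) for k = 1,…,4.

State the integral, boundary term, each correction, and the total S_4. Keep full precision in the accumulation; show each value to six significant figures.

The integral term ∫_8^27 x^2 dx = 6390.33.
½[f(8) + f(27)] = ½[64.0000 + 729.000] = 396.500.
Integral + boundary = 6786.83.
Correction k=1: B_{2}/2! · (f^{(1)}(27) − f^{(1)}(8)) = 1/12 · (54.0000 − 16.0000) = 3.16667.
After k=1: 6790.00.
Correction k=2: B_{4}/4! · (f^{(3)}(27) − f^{(3)}(8)) = −1/720 · (0.00000 − 0.00000) = 0.00000.
After k=2: 6790.00.
Correction k=3: B_{6}/6! · (f^{(5)}(27) − f^{(5)}(8)) = 1/30240 · (0.00000 − 0.00000) = 0.00000.
After k=3: 6790.00.
Correction k=4: B_{8}/8! · (f^{(7)}(27) − f^{(7)}(8)) = −1/1209600 · (0.00000 − 0.00000) = 0.00000.

S_4 ≈ 6790.00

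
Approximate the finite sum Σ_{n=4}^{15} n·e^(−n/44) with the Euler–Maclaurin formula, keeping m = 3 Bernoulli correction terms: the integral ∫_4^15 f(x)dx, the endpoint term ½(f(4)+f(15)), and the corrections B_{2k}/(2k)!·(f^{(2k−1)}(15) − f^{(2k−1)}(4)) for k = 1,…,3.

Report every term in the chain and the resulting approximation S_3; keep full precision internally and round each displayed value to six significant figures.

∫_4^15 x·e^(−x/44) dx evaluates to 82.3920.
Boundary: ½(f(4) + f(15)) = ½(3.65240 + 10.6669) = 7.15963.
So far: 89.5516.
k=1: B_{2}/(2)! × [f^{(1)}(15) − f^{(1)}(4)] = 1/12 × (0.468695 − 0.830092) = -0.0301164.
Running total after k=1: 89.5215.
k=2: B_{4}/(4)! × [f^{(3)}(15) − f^{(3)}(4)] = −1/720 × (0.000976726 − 0.00137205) = 5.49064e-07.
Running total after k=2: 89.5215.
k=3: B_{6}/(6)! × [f^{(5)}(15) − f^{(5)}(4)] = 1/30240 × (8.83966e-07 − 1.19594e-06) = -1.03166e-11.

S_3 ≈ 89.5215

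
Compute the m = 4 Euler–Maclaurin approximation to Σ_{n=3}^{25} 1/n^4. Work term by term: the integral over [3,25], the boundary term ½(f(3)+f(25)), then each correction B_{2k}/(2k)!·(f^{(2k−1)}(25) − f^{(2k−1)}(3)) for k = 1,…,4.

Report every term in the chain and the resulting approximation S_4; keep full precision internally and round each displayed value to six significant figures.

Integral: ∫_3^25 1/x^4 dx = 0.0123243.
Endpoint term: (f(3) + f(25))/2 = (0.0123457 + 2.56000e-06)/2 = 0.00617412.
Running total after boundary: 0.0184985.
Correction k=1: B_{2}/2! · (f^{(1)}(25) − f^{(1)}(3)) = 1/12 · (-4.09600e-07 − (-0.0164609)) = 0.00137171.
Partial sum through k=1: 0.0198702.
Correction k=2: B_{4}/4! · (f^{(3)}(25) − f^{(3)}(3)) = −1/720 · (-1.96608e-08 − (-0.0548697)) = -7.62079e-05.
Partial sum through k=2: 0.0197940.
Correction k=3: B_{6}/6! · (f^{(5)}(25) − f^{(5)}(3)) = 1/30240 · (-1.76161e-09 − (-0.341411)) = 1.12901e-05.
Partial sum through k=3: 0.0198053.
Correction k=4: B_{8}/8! · (f^{(7)}(25) − f^{(7)}(3)) = −1/1209600 · (-2.53672e-10 − (-3.41411)) = -2.82251e-06.

S_4 ≈ 0.0198024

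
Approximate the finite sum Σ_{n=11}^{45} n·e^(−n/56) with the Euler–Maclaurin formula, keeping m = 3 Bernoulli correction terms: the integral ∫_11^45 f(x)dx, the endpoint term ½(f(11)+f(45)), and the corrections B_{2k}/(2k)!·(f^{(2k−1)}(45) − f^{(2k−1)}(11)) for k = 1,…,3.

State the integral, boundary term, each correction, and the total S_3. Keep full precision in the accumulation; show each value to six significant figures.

Integral: ∫_11^45 x·e^(−x/56) dx = 550.524.
½[f(11) + f(45)] = ½[9.03826 + 20.1477] = 14.5930.
Running total after boundary: 565.117.
Correction k=1: B_{2}/2! · (f^{(1)}(45) − f^{(1)}(11)) = 1/12 · (0.0879464 − 0.660263) = -0.0476930.
After k=1: 565.069.
Correction k=2: B_{4}/4! · (f^{(3)}(45) − f^{(3)}(11)) = −1/720 · (0.000313584 − 0.000734561) = 5.84689e-07.
After k=2: 565.069.
Correction k=3: B_{6}/6! · (f^{(5)}(45) − f^{(5)}(11)) = 1/30240 · (1.91047e-07 − 4.01332e-07) = -6.95387e-12.

S_3 ≈ 565.069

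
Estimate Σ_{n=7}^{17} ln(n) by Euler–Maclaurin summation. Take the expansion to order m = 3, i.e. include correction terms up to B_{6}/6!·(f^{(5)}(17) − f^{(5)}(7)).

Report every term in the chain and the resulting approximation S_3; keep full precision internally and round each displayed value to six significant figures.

Integral: ∫_7^17 ln(x) dx = 24.5433.
Boundary: ½(f(7) + f(17)) = ½(1.94591 + 2.83321) = 2.38956.
Running total after boundary: 26.9328.
k=1: B_{2}/(2)! × [f^{(1)}(17) − f^{(1)}(7)] = 1/12 × (0.0588235 − 0.142857) = -0.00700280.
Partial sum through k=1: 26.9258.
k=2: B_{4}/(4)! × [f^{(3)}(17) − f^{(3)}(7)] = −1/720 × (0.000407083 − 0.00583090) = 7.53308e-06.
Partial sum through k=2: 26.9258.
k=3: B_{6}/(6)! × [f^{(5)}(17) − f^{(5)}(7)] = 1/30240 × (1.69031e-05 − 0.00142798) = -4.66625e-08.

S_3 ≈ 26.9258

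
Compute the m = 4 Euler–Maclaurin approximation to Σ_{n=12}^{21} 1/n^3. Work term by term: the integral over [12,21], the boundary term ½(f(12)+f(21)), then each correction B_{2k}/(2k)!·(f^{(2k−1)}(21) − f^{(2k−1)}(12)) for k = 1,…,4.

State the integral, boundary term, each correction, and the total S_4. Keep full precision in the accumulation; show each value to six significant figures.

S_4 ≈ 0.00269252

The integral term ∫_12^21 1/x^3 dx = 0.00233844.
Endpoint term: (f(12) + f(21))/2 = (0.000578704 + 0.000107980)/2 = 0.000343342.
So far: 0.00268178.
Order-1 term: 1/12 · (-1.54257e-05 − (-0.000144676)) = 1.07709e-05.
Running total after k=1: 0.00269255.
Order-2 term: −1/720 · (-6.99577e-07 − (-2.00939e-05)) = -2.69365e-08.
Running total after k=2: 0.00269252.
Order-3 term: 1/30240 · (-6.66264e-08 − (-5.86071e-06)) = 1.91603e-10.
Running total after k=3: 0.00269252.
Order-4 term: −1/1209600 · (-1.08778e-08 − (-2.93036e-06)) = -2.41359e-12.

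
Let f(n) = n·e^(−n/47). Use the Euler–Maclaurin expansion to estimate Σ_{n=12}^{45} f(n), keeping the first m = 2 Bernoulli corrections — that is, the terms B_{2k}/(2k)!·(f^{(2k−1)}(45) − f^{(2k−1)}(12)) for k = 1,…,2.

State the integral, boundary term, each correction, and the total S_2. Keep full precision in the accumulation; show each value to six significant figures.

The integral term ∫_12^45 x·e^(−x/47) dx = 488.296.
Endpoint term: (f(12) + f(45))/2 = (9.29603 + 17.2742)/2 = 13.2851.
So far: 501.582.
Order-1 term: 1/12 · (0.0163350 − 0.576881) = -0.0467122.
Partial sum through k=1: 501.535.
Order-2 term: −1/720 · (0.000354947 − 0.000962526) = 8.43859e-07.

S_2 ≈ 501.535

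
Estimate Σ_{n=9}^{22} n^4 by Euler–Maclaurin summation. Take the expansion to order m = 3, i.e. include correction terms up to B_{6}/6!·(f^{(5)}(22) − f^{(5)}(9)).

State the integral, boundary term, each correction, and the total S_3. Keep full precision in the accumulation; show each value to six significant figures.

S_3 ≈ 1.14263e+06

The integral term ∫_9^22 x^4 dx = 1.01892e+06.
½[f(9) + f(22)] = ½[6561.00 + 234256] = 120408.
So far: 1.13933e+06.
Correction k=1: B_{2}/2! · (f^{(1)}(22) − f^{(1)}(9)) = 1/12 · (42592.0 − 2916.00) = 3306.33.
Partial sum through k=1: 1.14263e+06.
Correction k=2: B_{4}/4! · (f^{(3)}(22) − f^{(3)}(9)) = −1/720 · (528.000 − 216.000) = -0.433333.
Partial sum through k=2: 1.14263e+06.
Correction k=3: B_{6}/6! · (f^{(5)}(22) − f^{(5)}(9)) = 1/30240 · (0.00000 − 0.00000) = 0.00000.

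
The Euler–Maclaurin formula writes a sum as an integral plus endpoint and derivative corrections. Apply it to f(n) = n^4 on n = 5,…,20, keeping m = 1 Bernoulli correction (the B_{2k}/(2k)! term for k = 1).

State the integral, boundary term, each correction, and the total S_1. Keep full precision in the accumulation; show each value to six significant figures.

Integral: ∫_5^20 x^4 dx = 639375.
½[f(5) + f(20)] = ½[625.000 + 160000] = 80312.5.
Running total after boundary: 719688.
Correction k=1: B_{2}/2! · (f^{(1)}(20) − f^{(1)}(5)) = 1/12 · (32000.0 − 500.000) = 2625.00.

S_1 ≈ 722312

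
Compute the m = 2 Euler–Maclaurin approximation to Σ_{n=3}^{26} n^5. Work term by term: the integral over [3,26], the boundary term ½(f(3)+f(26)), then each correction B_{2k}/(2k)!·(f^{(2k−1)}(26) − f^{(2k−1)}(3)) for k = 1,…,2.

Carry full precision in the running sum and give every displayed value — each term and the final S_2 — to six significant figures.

∫_3^26 x^5 dx evaluates to 5.14858e+07.
Endpoint term: (f(3) + f(26))/2 = (243.000 + 1.18814e+07)/2 = 5.94081e+06.
Running total after boundary: 5.74267e+07.
Correction k=1: B_{2}/2! · (f^{(1)}(26) − f^{(1)}(3)) = 1/12 · (2.28488e+06 − 405.000) = 190373.
After k=1: 5.76170e+07.
Correction k=2: B_{4}/4! · (f^{(3)}(26) − f^{(3)}(3)) = −1/720 · (40560.0 − 540.000) = -55.5833.

S_2 ≈ 5.76170e+07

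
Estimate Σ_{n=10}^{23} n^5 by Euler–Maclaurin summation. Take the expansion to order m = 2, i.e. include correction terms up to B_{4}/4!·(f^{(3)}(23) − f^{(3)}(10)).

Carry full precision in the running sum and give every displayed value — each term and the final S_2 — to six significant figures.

S_2 ≈ 2.78866e+07

The integral term ∫_10^23 x^5 dx = 2.45060e+07.
½[f(10) + f(23)] = ½[100000 + 6.43634e+06] = 3.26817e+06.
So far: 2.77742e+07.
Correction k=1: B_{2}/2! · (f^{(1)}(23) − f^{(1)}(10)) = 1/12 · (1.39920e+06 − 50000.0) = 112434.
After k=1: 2.78866e+07.
Correction k=2: B_{4}/4! · (f^{(3)}(23) − f^{(3)}(10)) = −1/720 · (31740.0 − 6000.00) = -35.7500.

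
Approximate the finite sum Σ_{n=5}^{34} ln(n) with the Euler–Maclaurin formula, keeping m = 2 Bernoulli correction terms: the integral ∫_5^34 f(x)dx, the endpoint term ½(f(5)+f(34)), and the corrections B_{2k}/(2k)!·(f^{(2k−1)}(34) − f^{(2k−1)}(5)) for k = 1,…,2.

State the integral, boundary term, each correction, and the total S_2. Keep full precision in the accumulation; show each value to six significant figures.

∫_5^34 ln(x) dx evaluates to 82.8491.
Endpoint term: (f(5) + f(34))/2 = (1.60944 + 3.52636)/2 = 2.56790.
So far: 85.4170.
k=1: B_{2}/(2)! × [f^{(1)}(34) − f^{(1)}(5)] = 1/12 × (0.0294118 − 0.200000) = -0.0142157.
Running total after k=1: 85.4028.
k=2: B_{4}/(4)! × [f^{(3)}(34) − f^{(3)}(5)] = −1/720 × (5.08854e-05 − 0.0160000) = 2.21515e-05.

S_2 ≈ 85.4028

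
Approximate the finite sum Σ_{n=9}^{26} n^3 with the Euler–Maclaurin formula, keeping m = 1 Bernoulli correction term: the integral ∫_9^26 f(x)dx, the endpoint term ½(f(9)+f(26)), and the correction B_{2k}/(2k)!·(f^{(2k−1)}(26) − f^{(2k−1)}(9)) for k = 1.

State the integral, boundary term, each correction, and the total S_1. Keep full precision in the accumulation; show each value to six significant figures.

S_1 ≈ 121905

The integral term ∫_9^26 x^3 dx = 112604.
Boundary: ½(f(9) + f(26)) = ½(729.000 + 17576.0) = 9152.50.
Running total after boundary: 121756.
Correction k=1: B_{2}/2! · (f^{(1)}(26) − f^{(1)}(9)) = 1/12 · (2028.00 − 243.000) = 148.750.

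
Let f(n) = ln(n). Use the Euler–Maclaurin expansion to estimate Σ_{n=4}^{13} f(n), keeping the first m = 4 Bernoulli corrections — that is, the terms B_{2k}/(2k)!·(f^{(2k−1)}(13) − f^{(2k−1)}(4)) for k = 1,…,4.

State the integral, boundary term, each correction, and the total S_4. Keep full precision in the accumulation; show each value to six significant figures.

S_4 ≈ 20.7604

The integral term ∫_4^13 ln(x) dx = 18.7992.
Endpoint term: (f(4) + f(13))/2 = (1.38629 + 2.56495)/2 = 1.97562.
So far: 20.7748.
Correction k=1: B_{2}/2! · (f^{(1)}(13) − f^{(1)}(4)) = 1/12 · (0.0769231 − 0.250000) = -0.0144231.
After k=1: 20.7604.
Correction k=2: B_{4}/4! · (f^{(3)}(13) − f^{(3)}(4)) = −1/720 · (0.000910332 − 0.0312500) = 4.21384e-05.
After k=2: 20.7604.
Correction k=3: B_{6}/6! · (f^{(5)}(13) − f^{(5)}(4)) = 1/30240 · (6.46390e-05 − 0.0234375) = -7.72912e-07.
After k=3: 20.7604.
Correction k=4: B_{8}/8! · (f^{(7)}(13) − f^{(7)}(4)) = −1/1209600 · (1.14744e-05 − 0.0439453) = 3.63210e-08.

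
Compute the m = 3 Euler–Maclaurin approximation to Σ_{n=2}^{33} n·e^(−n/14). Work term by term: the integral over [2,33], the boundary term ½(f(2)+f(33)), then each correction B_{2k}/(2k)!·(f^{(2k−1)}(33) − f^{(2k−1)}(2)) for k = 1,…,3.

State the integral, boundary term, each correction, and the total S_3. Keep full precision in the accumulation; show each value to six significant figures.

The integral term ∫_2^33 x·e^(−x/14) dx = 131.874.
Boundary: ½(f(2) + f(33)) = ½(1.73376 + 3.12478) = 2.42927.
Running total after boundary: 134.304.
Order-1 term: 1/12 · (-0.128508 − 0.743038) = -0.0726289.
Partial sum through k=1: 134.231.
Order-2 term: −1/720 · (0.000310573 − 0.0126367) = 1.71196e-05.
Partial sum through k=2: 134.231.
Order-3 term: 1/30240 · (6.51429e-06 − 0.000109604) = -3.40905e-09.

S_3 ≈ 134.231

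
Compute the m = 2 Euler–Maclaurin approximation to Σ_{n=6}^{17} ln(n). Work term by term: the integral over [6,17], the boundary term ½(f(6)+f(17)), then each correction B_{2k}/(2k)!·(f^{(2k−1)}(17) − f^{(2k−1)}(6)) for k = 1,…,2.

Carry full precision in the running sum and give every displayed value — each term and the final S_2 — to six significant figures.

Integral: ∫_6^17 ln(x) dx = 26.4141.
Endpoint term: (f(6) + f(17))/2 = (1.79176 + 2.83321)/2 = 2.31249.
Integral + boundary = 28.7266.
Order-1 term: 1/12 · (0.0588235 − 0.166667) = -0.00898693.
After k=1: 28.7176.
Order-2 term: −1/720 · (0.000407083 − 0.00925926) = 1.22947e-05.

S_2 ≈ 28.7176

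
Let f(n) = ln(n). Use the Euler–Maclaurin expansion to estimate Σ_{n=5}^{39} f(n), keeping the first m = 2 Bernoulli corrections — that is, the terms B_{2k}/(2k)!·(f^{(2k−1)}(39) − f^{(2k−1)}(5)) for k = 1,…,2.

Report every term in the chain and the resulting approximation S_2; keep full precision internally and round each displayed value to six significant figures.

Integral: ∫_5^39 ln(x) dx = 100.832.
½[f(5) + f(39)] = ½[1.60944 + 3.66356] = 2.63650.
So far: 103.468.
Correction k=1: B_{2}/2! · (f^{(1)}(39) − f^{(1)}(5)) = 1/12 · (0.0256410 − 0.200000) = -0.0145299.
Partial sum through k=1: 103.454.
Correction k=2: B_{4}/4! · (f^{(3)}(39) − f^{(3)}(5)) = −1/720 · (3.37160e-05 − 0.0160000) = 2.21754e-05.

S_2 ≈ 103.454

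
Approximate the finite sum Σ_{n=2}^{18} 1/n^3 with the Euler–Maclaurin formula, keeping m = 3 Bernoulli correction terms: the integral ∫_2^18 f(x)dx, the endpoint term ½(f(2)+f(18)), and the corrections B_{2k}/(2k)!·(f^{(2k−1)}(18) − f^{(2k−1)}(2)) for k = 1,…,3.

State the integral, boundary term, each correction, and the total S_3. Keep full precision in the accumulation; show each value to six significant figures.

S_3 ≈ 0.200689

∫_2^18 1/x^3 dx evaluates to 0.123457.
Endpoint term: (f(2) + f(18))/2 = (0.125000 + 0.000171468)/2 = 0.0625857.
So far: 0.186043.
k=1: B_{2}/(2)! × [f^{(1)}(18) − f^{(1)}(2)] = 1/12 × (-2.85780e-05 − (-0.187500)) = 0.0156226.
After k=1: 0.201665.
k=2: B_{4}/(4)! × [f^{(3)}(18) − f^{(3)}(2)] = −1/720 × (-1.76407e-06 − (-0.937500)) = -0.00130208.
After k=2: 0.200363.
k=3: B_{6}/(6)! × [f^{(5)}(18) − f^{(5)}(2)] = 1/30240 × (-2.28676e-07 − (-9.84375)) = 0.000325521.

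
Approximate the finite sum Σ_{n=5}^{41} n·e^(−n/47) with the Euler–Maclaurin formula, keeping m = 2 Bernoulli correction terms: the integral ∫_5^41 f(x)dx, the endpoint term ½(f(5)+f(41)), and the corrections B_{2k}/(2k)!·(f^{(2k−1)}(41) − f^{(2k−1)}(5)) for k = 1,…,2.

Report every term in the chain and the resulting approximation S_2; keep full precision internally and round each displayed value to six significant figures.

S_2 ≈ 479.373

∫_5^41 x·e^(−x/47) dx evaluates to 468.619.
Endpoint term: (f(5) + f(41))/2 = (4.49540 + 17.1369)/2 = 10.8161.
Running total after boundary: 479.435.
Correction k=1: B_{2}/2! · (f^{(1)}(41) − f^{(1)}(5)) = 1/12 · (0.0533581 − 0.803433) = -0.0625063.
Running total after k=1: 479.373.
Correction k=2: B_{4}/4! · (f^{(3)}(41) − f^{(3)}(5)) = −1/720 · (0.000402581 − 0.00117772) = 1.07659e-06.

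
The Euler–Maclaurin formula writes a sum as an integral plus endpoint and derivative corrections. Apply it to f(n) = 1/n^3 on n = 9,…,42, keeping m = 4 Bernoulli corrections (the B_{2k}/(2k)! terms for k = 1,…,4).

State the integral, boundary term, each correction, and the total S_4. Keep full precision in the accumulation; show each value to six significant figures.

The integral term ∫_9^42 1/x^3 dx = 0.00588939.
½[f(9) + f(42)] = ½[0.00137174 + 1.34975e-05] = 0.000692620.
Running total after boundary: 0.00658201.
Order-1 term: 1/12 · (-9.64104e-07 − (-0.000457247)) = 3.80236e-05.
Running total after k=1: 0.00662004.
Order-2 term: −1/720 · (-1.09309e-08 − (-0.000112901)) = -1.56791e-07.
Running total after k=2: 0.00661988.
Order-3 term: 1/30240 · (-2.60259e-10 − (-5.85410e-05)) = 1.93587e-09.
Running total after k=3: 0.00661988.
Order-4 term: −1/1209600 · (-1.06228e-11 − (-5.20365e-05)) = -4.30196e-11.

S_4 ≈ 0.00661988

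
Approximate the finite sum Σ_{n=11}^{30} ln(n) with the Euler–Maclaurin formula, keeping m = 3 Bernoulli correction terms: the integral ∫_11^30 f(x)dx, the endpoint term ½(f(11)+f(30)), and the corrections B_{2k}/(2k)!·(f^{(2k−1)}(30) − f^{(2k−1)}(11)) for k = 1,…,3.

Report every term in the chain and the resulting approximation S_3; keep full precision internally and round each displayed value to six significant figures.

S_3 ≈ 59.5538

The integral term ∫_11^30 ln(x) dx = 56.6591.
Endpoint term: (f(11) + f(30))/2 = (2.39790 + 3.40120)/2 = 2.89955.
Running total after boundary: 59.5586.
Order-1 term: 1/12 · (0.0333333 − 0.0909091) = -0.00479798.
Running total after k=1: 59.5538.
Order-2 term: −1/720 · (7.40741e-05 − 0.00150263) = 1.98410e-06.
Running total after k=2: 59.5538.
Order-3 term: 1/30240 · (9.87654e-07 − 0.000149021) = -4.89529e-09.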